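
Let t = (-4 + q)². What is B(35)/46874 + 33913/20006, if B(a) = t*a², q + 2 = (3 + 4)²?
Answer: 11725932028/234440311 ≈ 50.017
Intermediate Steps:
q = 47 (q = -2 + (3 + 4)² = -2 + 7² = -2 + 49 = 47)
t = 1849 (t = (-4 + 47)² = 43² = 1849)
B(a) = 1849*a²
B(35)/46874 + 33913/20006 = (1849*35²)/46874 + 33913/20006 = (1849*1225)*(1/46874) + 33913*(1/20006) = 2265025*(1/46874) + 33913/20006 = 2265025/46874 + 33913/20006 = 11725932028/234440311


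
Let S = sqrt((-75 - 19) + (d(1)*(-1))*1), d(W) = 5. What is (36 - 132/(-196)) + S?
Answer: 1797/49 + 3*I*sqrt(11) ≈ 36.673 + 9.9499*I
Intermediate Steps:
S = 3*I*sqrt(11) (S = sqrt((-75 - 19) + (5*(-1))*1) = sqrt(-94 - 5*1) = sqrt(-94 - 5) = sqrt(-99) = 3*I*sqrt(11) ≈ 9.9499*I)
(36 - 132/(-196)) + S = (36 - 132/(-196)) + 3*I*sqrt(11) = (36 - 132*(-1/196)) + 3*I*sqrt(11) = (36 + 33/49) + 3*I*sqrt(11) = 1797/49 + 3*I*sqrt(11)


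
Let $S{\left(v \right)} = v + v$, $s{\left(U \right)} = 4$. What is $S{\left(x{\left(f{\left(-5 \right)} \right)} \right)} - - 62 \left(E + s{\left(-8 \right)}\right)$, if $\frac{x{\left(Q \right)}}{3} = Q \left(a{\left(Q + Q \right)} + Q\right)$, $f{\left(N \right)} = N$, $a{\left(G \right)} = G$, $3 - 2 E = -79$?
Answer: $3240$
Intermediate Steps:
$E = 41$ ($E = \frac{3}{2} - - \frac{79}{2} = \frac{3}{2} + \frac{79}{2} = 41$)
$x{\left(Q \right)} = 9 Q^{2}$ ($x{\left(Q \right)} = 3 Q \left(\left(Q + Q\right) + Q\right) = 3 Q \left(2 Q + Q\right) = 3 Q 3 Q = 3 \cdot 3 Q^{2} = 9 Q^{2}$)
$S{\left(v \right)} = 2 v$
$S{\left(x{\left(f{\left(-5 \right)} \right)} \right)} - - 62 \left(E + s{\left(-8 \right)}\right) = 2 \cdot 9 \left(-5\right)^{2} - - 62 \left(41 + 4\right) = 2 \cdot 9 \cdot 25 - \left(-62\right) 45 = 2 \cdot 225 - -2790 = 450 + 2790 = 3240$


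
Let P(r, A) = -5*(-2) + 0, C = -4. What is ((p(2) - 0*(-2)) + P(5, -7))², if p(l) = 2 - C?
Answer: 256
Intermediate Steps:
p(l) = 6 (p(l) = 2 - 1*(-4) = 2 + 4 = 6)
P(r, A) = 10 (P(r, A) = 10 + 0 = 10)
((p(2) - 0*(-2)) + P(5, -7))² = ((6 - 0*(-2)) + 10)² = ((6 - 1*0) + 10)² = ((6 + 0) + 10)² = (6 + 10)² = 16² = 256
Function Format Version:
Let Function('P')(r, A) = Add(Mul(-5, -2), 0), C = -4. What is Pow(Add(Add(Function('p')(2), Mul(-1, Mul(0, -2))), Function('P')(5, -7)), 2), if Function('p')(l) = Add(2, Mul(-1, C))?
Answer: 256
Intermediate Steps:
Function('p')(l) = 6 (Function('p')(l) = Add(2, Mul(-1, -4)) = Add(2, 4) = 6)
Function('P')(r, A) = 10 (Function('P')(r, A) = Add(10, 0) = 10)
Pow(Add(Add(Function('p')(2), Mul(-1, Mul(0, -2))), Function('P')(5, -7)), 2) = Pow(Add(Add(6, Mul(-1, Mul(0, -2))), 10), 2) = Pow(Add(Add(6, Mul(-1, 0)), 10), 2) = Pow(Add(Add(6, 0), 10), 2) = Pow(Add(6, 10), 2) = Pow(16, 2) = 256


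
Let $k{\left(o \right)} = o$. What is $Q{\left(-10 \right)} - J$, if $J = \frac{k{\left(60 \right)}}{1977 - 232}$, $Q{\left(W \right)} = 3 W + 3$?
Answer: $- \frac{9435}{349} \approx -27.034$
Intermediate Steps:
$Q{\left(W \right)} = 3 + 3 W$
$J = \frac{12}{349}$ ($J = \frac{60}{1977 - 232} = \frac{60}{1745} = 60 \cdot \frac{1}{1745} = \frac{12}{349} \approx 0.034384$)
$Q{\left(-10 \right)} - J = \left(3 + 3 \left(-10\right)\right) - \frac{12}{349} = \left(3 - 30\right) - \frac{12}{349} = -27 - \frac{12}{349} = - \frac{9435}{349}$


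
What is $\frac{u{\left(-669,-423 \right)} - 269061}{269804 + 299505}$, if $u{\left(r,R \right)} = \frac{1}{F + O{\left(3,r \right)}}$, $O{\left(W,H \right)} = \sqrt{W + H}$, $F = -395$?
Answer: $- \frac{42159437546}{89205596519} - \frac{3 i \sqrt{74}}{89205596519} \approx -0.47261 - 2.893 \cdot 10^{-10} i$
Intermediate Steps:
$O{\left(W,H \right)} = \sqrt{H + W}$
$u{\left(r,R \right)} = \frac{1}{-395 + \sqrt{3 + r}}$ ($u{\left(r,R \right)} = \frac{1}{-395 + \sqrt{r + 3}} = \frac{1}{-395 + \sqrt{3 + r}}$)
$\frac{u{\left(-669,-423 \right)} - 269061}{269804 + 299505} = \frac{\frac{1}{-395 + \sqrt{3 - 669}} - 269061}{269804 + 299505} = \frac{\frac{1}{-395 + \sqrt{-666}} - 269061}{569309} = \left(\frac{1}{-395 + 3 i \sqrt{74}} - 269061\right) \frac{1}{569309} = \left(-269061 + \frac{1}{-395 + 3 i \sqrt{74}}\right) \frac{1}{569309} = - \frac{20697}{43793} + \frac{1}{569309 \left(-395 + 3 i \sqrt{74}\right)}$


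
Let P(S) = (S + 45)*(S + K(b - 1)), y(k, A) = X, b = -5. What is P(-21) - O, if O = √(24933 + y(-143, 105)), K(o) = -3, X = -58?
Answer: -576 - 5*√995 ≈ -733.72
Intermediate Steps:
y(k, A) = -58
O = 5*√995 (O = √(24933 - 58) = √24875 = 5*√995 ≈ 157.72)
P(S) = (-3 + S)*(45 + S) (P(S) = (S + 45)*(S - 3) = (45 + S)*(-3 + S) = (-3 + S)*(45 + S))
P(-21) - O = (-135 + (-21)² + 42*(-21)) - 5*√995 = (-135 + 441 - 882) - 5*√995 = -576 - 5*√995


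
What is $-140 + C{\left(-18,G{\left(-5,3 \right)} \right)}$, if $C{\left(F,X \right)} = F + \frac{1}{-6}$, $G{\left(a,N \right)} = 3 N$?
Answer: $- \frac{949}{6} \approx -158.17$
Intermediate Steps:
$C{\left(F,X \right)} = - \frac{1}{6} + F$ ($C{\left(F,X \right)} = F - \frac{1}{6} = - \frac{1}{6} + F$)
$-140 + C{\left(-18,G{\left(-5,3 \right)} \right)} = -140 - \frac{109}{6} = - \frac{949}{6}$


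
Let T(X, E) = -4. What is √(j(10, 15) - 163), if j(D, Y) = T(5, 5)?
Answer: I*√167 ≈ 12.923*I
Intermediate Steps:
j(D, Y) = -4
√(j(10, 15) - 163) = √(-4 - 163) = √(-167) = I*√167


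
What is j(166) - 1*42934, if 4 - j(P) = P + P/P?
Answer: -43097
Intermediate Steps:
j(P) = 3 - P (j(P) = 4 - (P + P/P) = 4 - (P + 1) = 4 - (1 + P) = 4 + (-1 - P) = 3 - P)
j(166) - 1*42934 = (3 - 1*166) - 1*42934 = (3 - 166) - 42934 = -163 - 42934 = -43097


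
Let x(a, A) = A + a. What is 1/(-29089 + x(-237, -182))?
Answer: -1/29508 ≈ -3.3889e-5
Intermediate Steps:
1/(-29089 + x(-237, -182)) = 1/(-29089 + (-182 - 237)) = 1/(-29089 - 419) = 1/(-29508) = -1/29508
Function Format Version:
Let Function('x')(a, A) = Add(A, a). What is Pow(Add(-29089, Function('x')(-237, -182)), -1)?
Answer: Rational(-1, 29508) ≈ -3.3889e-5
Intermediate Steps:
Pow(Add(-29089, Function('x')(-237, -182)), -1) = Pow(Add(-29089, Add(-182, -237)), -1) = Pow(Add(-29089, -419), -1) = Pow(-29508, -1) = Rational(-1, 29508)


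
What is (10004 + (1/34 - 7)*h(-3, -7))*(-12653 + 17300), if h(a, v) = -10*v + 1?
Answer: 1502416923/34 ≈ 4.4189e+7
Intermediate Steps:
h(a, v) = 1 - 10*v
(10004 + (1/34 - 7)*h(-3, -7))*(-12653 + 17300) = (10004 + (1/34 - 7)*(1 - 10*(-7)))*(-12653 + 17300) = (10004 + (1/34 - 7)*(1 + 70))*4647 = (10004 - 237/34*71)*4647 = (10004 - 16827/34)*4647 = (323309/34)*4647 = 1502416923/34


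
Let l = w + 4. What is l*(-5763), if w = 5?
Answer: -51867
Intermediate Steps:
l = 9 (l = 5 + 4 = 9)
l*(-5763) = 9*(-5763) = -51867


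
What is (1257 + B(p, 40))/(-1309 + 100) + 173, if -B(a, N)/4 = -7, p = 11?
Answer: 207872/1209 ≈ 171.94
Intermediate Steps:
B(a, N) = 28 (B(a, N) = -4*(-7) = 28)
(1257 + B(p, 40))/(-1309 + 100) + 173 = (1257 + 28)/(-1309 + 100) + 173 = 1285/(-1209) + 173 = 1285*(-1/1209) + 173 = -1285/1209 + 173 = 207872/1209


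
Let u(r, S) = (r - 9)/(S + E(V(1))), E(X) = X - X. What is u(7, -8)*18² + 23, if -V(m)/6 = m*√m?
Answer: 104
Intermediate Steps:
V(m) = -6*m^(3/2) (V(m) = -6*m*√m = -6*m^(3/2))
E(X) = 0
u(r, S) = (-9 + r)/S (u(r, S) = (r - 9)/(S + 0) = (-9 + r)/S)
u(7, -8)*18² + 23 = ((-9 + 7)/(-8))*18² + 23 = -⅛*(-2)*324 + 23 = (¼)*324 + 23 = 81 + 23 = 104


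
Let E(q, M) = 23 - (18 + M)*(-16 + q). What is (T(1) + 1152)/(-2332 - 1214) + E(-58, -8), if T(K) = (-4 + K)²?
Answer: 300493/394 ≈ 762.67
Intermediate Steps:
E(q, M) = 23 - (-16 + q)*(18 + M)
(T(1) + 1152)/(-2332 - 1214) + E(-58, -8) = ((-4 + 1)² + 1152)/(-2332 - 1214) + (311 - 18*(-58) + 16*(-8) - 1*(-8)*(-58)) = ((-3)² + 1152)/(-3546) + (311 + 1044 - 128 - 464) = (9 + 1152)*(-1/3546) + 763 = 1161*(-1/3546) + 763 = -129/394 + 763 = 300493/394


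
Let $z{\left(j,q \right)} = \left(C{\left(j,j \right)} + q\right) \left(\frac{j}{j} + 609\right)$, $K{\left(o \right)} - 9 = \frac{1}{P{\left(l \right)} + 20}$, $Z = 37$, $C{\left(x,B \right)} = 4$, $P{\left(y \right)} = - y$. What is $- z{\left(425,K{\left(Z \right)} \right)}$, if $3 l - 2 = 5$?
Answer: $- \frac{422120}{53} \approx -7964.5$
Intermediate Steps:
$l = \frac{7}{3}$ ($l = \frac{2}{3} + \frac{1}{3} \cdot 5 = \frac{2}{3} + \frac{5}{3} = \frac{7}{3} \approx 2.3333$)
$K{\left(o \right)} = \frac{480}{53}$ ($K{\left(o \right)} = 9 + \frac{1}{\left(-1\right) \frac{7}{3} + 20} = 9 + \frac{1}{- \frac{7}{3} + 20} = 9 + \frac{1}{\frac{53}{3}} = 9 + \frac{3}{53} = \frac{480}{53}$)
$z{\left(j,q \right)} = 2440 + 610 q$ ($z{\left(j,q \right)} = \left(4 + q\right) \left(\frac{j}{j} + 609\right) = \left(4 + q\right) \left(1 + 609\right) = \left(4 + q\right) 610 = 2440 + 610 q$)
$- z{\left(425,K{\left(Z \right)} \right)} = - (2440 + 610 \cdot \frac{480}{53}) = - (2440 + \frac{292800}{53}) = \left(-1\right) \frac{422120}{53} = - \frac{422120}{53}$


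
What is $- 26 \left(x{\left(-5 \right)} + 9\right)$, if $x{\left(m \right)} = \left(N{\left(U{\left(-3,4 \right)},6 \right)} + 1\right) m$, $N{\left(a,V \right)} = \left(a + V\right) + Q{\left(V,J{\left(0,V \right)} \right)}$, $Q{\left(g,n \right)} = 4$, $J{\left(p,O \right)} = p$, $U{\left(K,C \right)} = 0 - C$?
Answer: $676$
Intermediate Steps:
$U{\left(K,C \right)} = - C$
$N{\left(a,V \right)} = 4 + V + a$ ($N{\left(a,V \right)} = \left(a + V\right) + 4 = \left(V + a\right) + 4 = 4 + V + a$)
$x{\left(m \right)} = 7 m$ ($x{\left(m \right)} = \left(\left(4 + 6 - 4\right) + 1\right) m = \left(6 + 1\right) m = 7 m$)
$- 26 \left(x{\left(-5 \right)} + 9\right) = - 26 \left(7 \left(-5\right) + 9\right) = - 26 \left(-35 + 9\right) = \left(-26\right) \left(-26\right) = 676$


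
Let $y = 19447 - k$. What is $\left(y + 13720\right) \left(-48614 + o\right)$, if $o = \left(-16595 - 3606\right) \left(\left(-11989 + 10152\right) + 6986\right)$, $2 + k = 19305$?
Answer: $-1442737237432$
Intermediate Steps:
$k = 19303$ ($k = -2 + 19305 = 19303$)
$o = -104014949$ ($o = - 20201 \left(-1837 + 6986\right) = \left(-20201\right) 5149 = -104014949$)
$y = 144$ ($y = 19447 - 19303 = 144$)
$\left(y + 13720\right) \left(-48614 + o\right) = \left(144 + 13720\right) \left(-48614 - 104014949\right) = 13864 \left(-104063563\right) = -1442737237432$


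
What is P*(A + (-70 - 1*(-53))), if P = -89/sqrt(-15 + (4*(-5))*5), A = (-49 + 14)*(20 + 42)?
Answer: -194643*I*sqrt(115)/115 ≈ -18151.0*I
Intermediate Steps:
A = -2170 (A = -35*62 = -2170)
P = 89*I*sqrt(115)/115 (P = -89/sqrt(-15 - 20*5) = -89/sqrt(-15 - 100) = -89*(-I*sqrt(115)/115) = -(-89)*I*sqrt(115)/115 = 89*I*sqrt(115)/115 ≈ 8.2993*I)
P*(A + (-70 - 1*(-53))) = (89*I*sqrt(115)/115)*(-2170 + (-70 - 1*(-53))) = (89*I*sqrt(115)/115)*(-2170 + (-70 + 53)) = (89*I*sqrt(115)/115)*(-2170 - 17) = (89*I*sqrt(115)/115)*(-2187) = -194643*I*sqrt(115)/115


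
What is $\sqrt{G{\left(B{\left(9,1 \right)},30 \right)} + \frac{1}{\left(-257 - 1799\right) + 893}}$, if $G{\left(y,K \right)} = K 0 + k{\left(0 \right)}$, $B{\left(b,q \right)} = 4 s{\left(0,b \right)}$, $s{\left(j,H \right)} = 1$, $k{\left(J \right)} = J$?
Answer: $\frac{i \sqrt{1163}}{1163} \approx 0.029323 i$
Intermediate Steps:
$B{\left(b,q \right)} = 4$ ($B{\left(b,q \right)} = 4 \cdot 1 = 4$)
$G{\left(y,K \right)} = 0$ ($G{\left(y,K \right)} = K 0 + 0 = 0 + 0 = 0$)
$\sqrt{G{\left(B{\left(9,1 \right)},30 \right)} + \frac{1}{\left(-257 - 1799\right) + 893}} = \sqrt{0 + \frac{1}{\left(-257 - 1799\right) + 893}} = \sqrt{0 + \frac{1}{-2056 + 893}} = \sqrt{0 + \frac{1}{-1163}} = \sqrt{0 - \frac{1}{1163}} = \sqrt{- \frac{1}{1163}} = \frac{i \sqrt{1163}}{1163}$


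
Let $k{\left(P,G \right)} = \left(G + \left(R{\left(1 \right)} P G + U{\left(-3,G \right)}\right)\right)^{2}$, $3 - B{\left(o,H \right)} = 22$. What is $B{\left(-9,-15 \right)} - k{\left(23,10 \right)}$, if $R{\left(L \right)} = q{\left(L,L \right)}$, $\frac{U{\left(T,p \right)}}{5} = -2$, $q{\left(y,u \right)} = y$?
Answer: $-52919$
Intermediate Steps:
$U{\left(T,p \right)} = -10$ ($U{\left(T,p \right)} = 5 \left(-2\right) = -10$)
$R{\left(L \right)} = L$
$B{\left(o,H \right)} = -19$ ($B{\left(o,H \right)} = 3 - 22 = -19$)
$k{\left(P,G \right)} = \left(-10 + G + G P\right)^{2}$ ($k{\left(P,G \right)} = \left(G + \left(1 P G - 10\right)\right)^{2} = \left(G + \left(P G - 10\right)\right)^{2} = \left(G + \left(G P - 10\right)\right)^{2} = \left(G + \left(-10 + G P\right)\right)^{2} = \left(-10 + G + G P\right)^{2}$)
$B{\left(-9,-15 \right)} - k{\left(23,10 \right)} = -19 - \left(-10 + 10 + 10 \cdot 23\right)^{2} = -19 - \left(-10 + 10 + 230\right)^{2} = -19 - 230^{2} = -19 - 52900 = -52919$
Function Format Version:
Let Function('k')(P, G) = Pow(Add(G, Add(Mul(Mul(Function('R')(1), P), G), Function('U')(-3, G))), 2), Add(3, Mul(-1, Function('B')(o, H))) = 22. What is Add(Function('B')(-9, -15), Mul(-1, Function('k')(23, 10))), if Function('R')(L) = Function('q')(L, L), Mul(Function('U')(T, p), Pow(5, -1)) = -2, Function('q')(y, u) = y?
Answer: -52919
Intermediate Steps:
Function('U')(T, p) = -10 (Function('U')(T, p) = Mul(5, -2) = -10)
Function('R')(L) = L
Function('B')(o, H) = -19 (Function('B')(o, H) = Add(3, Mul(-1, 22)) = Add(3, -22) = -19)
Function('k')(P, G) = Pow(Add(-10, G, Mul(G, P)), 2) (Function('k')(P, G) = Pow(Add(G, Add(Mul(Mul(1, P), G), -10)), 2) = Pow(Add(G, Add(Mul(P, G), -10)), 2) = Pow(Add(G, Add(Mul(G, P), -10)), 2) = Pow(Add(G, Add(-10, Mul(G, P))), 2) = Pow(Add(-10, G, Mul(G, P)), 2))
Add(Function('B')(-9, -15), Mul(-1, Function('k')(23, 10))) = Add(-19, Mul(-1, Pow(Add(-10, 10, Mul(10, 23)), 2))) = Add(-19, Mul(-1, Pow(Add(-10, 10, 230), 2))) = Add(-19, Mul(-1, Pow(230, 2))) = Add(-19, Mul(-1, 52900)) = Add(-19, -52900) = -52919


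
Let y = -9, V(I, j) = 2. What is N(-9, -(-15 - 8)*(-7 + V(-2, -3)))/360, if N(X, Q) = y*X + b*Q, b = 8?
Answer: -839/360 ≈ -2.3306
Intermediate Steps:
N(X, Q) = -9*X + 8*Q
N(-9, -(-15 - 8)*(-7 + V(-2, -3)))/360 = (-9*(-9) + 8*(-(-15 - 8)*(-7 + 2)))/360 = (81 + 8*(-(-23)*(-5)))*(1/360) = (81 + 8*(-1*115))*(1/360) = (81 + 8*(-115))*(1/360) = (81 - 920)*(1/360) = -839*1/360 = -839/360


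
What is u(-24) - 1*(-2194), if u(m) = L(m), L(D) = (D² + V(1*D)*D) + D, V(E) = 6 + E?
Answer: 3178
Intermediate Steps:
L(D) = D + D² + D*(6 + D) (L(D) = (D² + (6 + 1*D)*D) + D = (D² + (6 + D)*D) + D = (D² + D*(6 + D)) + D = D + D² + D*(6 + D))
u(m) = m*(7 + 2*m)
u(-24) - 1*(-2194) = -24*(7 + 2*(-24)) - 1*(-2194) = -24*(7 - 48) + 2194 = -24*(-41) + 2194 = 984 + 2194 = 3178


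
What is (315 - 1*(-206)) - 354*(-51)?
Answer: 18575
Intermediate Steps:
(315 - 1*(-206)) - 354*(-51) = (315 + 206) + 18054 = 521 + 18054 = 18575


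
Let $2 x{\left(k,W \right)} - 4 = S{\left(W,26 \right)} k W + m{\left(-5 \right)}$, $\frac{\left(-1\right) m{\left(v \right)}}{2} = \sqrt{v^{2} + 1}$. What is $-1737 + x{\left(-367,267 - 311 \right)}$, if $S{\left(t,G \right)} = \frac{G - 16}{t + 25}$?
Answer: $- \frac{113705}{19} - \sqrt{26} \approx -5989.6$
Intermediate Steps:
$m{\left(v \right)} = - 2 \sqrt{1 + v^{2}}$ ($m{\left(v \right)} = - 2 \sqrt{v^{2} + 1} = - 2 \sqrt{1 + v^{2}}$)
$S{\left(t,G \right)} = \frac{-16 + G}{25 + t}$
$x{\left(k,W \right)} = 2 - \sqrt{26} + \frac{5 W k}{25 + W}$ ($x{\left(k,W \right)} = 2 + \frac{\frac{-16 + 26}{25 + W} k W - 2 \sqrt{1 + \left(-5\right)^{2}}}{2} = 2 + \frac{\frac{1}{25 + W} 10 k W - 2 \sqrt{1 + 25}}{2} = 2 + \frac{\frac{10}{25 + W} k W - 2 \sqrt{26}}{2} = 2 + \frac{\frac{10 k}{25 + W} W - 2 \sqrt{26}}{2} = 2 + \frac{\frac{10 W k}{25 + W} - 2 \sqrt{26}}{2} = 2 + \frac{- 2 \sqrt{26} + \frac{10 W k}{25 + W}}{2} = 2 + \left(- \sqrt{26} + \frac{5 W k}{25 + W}\right) = 2 - \sqrt{26} + \frac{5 W k}{25 + W}$)
$-1737 + x{\left(-367,267 - 311 \right)} = -1737 + \frac{\left(2 - \sqrt{26}\right) \left(25 + \left(267 - 311\right)\right) + 5 \left(267 - 311\right) \left(-367\right)}{25 + \left(267 - 311\right)} = -1737 + \frac{\left(2 - \sqrt{26}\right) \left(25 - 44\right) + 5 \left(-44\right) \left(-367\right)}{25 - 44} = -1737 + \frac{\left(2 - \sqrt{26}\right) \left(-19\right) + 80740}{-19} = -1737 - \frac{\left(-38 + 19 \sqrt{26}\right) + 80740}{19} = -1737 - \frac{80702 + 19 \sqrt{26}}{19} = -1737 - \left(\frac{80702}{19} + \sqrt{26}\right) = - \frac{113705}{19} - \sqrt{26}$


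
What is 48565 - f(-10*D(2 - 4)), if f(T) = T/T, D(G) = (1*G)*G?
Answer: 48564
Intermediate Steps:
D(G) = G**2 (D(G) = G*G = G**2)
f(T) = 1
48565 - f(-10*D(2 - 4)) = 48565 - 1*1 = 48565 - 1 = 48564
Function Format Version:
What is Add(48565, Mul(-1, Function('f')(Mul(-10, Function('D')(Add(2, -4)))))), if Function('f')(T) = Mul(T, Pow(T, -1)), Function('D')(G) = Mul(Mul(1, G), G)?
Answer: 48564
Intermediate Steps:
Function('D')(G) = Pow(G, 2) (Function('D')(G) = Mul(G, G) = Pow(G, 2))
Function('f')(T) = 1
Add(48565, Mul(-1, Function('f')(Mul(-10, Function('D')(Add(2, -4)))))) = Add(48565, Mul(-1, 1)) = Add(48565, -1) = 48564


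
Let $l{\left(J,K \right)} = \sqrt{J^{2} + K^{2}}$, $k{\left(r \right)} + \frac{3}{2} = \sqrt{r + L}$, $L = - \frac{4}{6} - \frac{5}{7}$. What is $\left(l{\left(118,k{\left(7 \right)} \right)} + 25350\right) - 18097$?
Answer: $7253 + \frac{\sqrt{24575817 - 252 \sqrt{2478}}}{42} \approx 7371.0$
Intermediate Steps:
$L = - \frac{29}{21}$ ($L = \left(-4\right) \frac{1}{6} - \frac{5}{7} = - \frac{2}{3} - \frac{5}{7} = - \frac{29}{21} \approx -1.381$)
$k{\left(r \right)} = - \frac{3}{2} + \sqrt{- \frac{29}{21} + r}$ ($k{\left(r \right)} = - \frac{3}{2} + \sqrt{r - \frac{29}{21}} = - \frac{3}{2} + \sqrt{- \frac{29}{21} + r}$)
$\left(l{\left(118,k{\left(7 \right)} \right)} + 25350\right) - 18097 = \left(\sqrt{118^{2} + \left(- \frac{3}{2} + \frac{\sqrt{-609 + 441 \cdot 7}}{21}\right)^{2}} + 25350\right) - 18097 = \left(\sqrt{13924 + \left(- \frac{3}{2} + \frac{\sqrt{-609 + 3087}}{21}\right)^{2}} + 25350\right) - 18097 = \left(\sqrt{13924 + \left(- \frac{3}{2} + \frac{\sqrt{2478}}{21}\right)^{2}} + 25350\right) - 18097 = \left(25350 + \sqrt{13924 + \left(- \frac{3}{2} + \frac{\sqrt{2478}}{21}\right)^{2}}\right) - 18097 = 7253 + \sqrt{13924 + \left(- \frac{3}{2} + \frac{\sqrt{2478}}{21}\right)^{2}}$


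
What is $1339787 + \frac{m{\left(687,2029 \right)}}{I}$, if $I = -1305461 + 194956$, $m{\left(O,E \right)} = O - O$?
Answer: $1339787$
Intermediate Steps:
$m{\left(O,E \right)} = 0$
$I = -1110505$
$1339787 + \frac{m{\left(687,2029 \right)}}{I} = 1339787 + \frac{0}{-1110505} = 1339787 + 0 \left(- \frac{1}{1110505}\right) = 1339787 + 0 = 1339787$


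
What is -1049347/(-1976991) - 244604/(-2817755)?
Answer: 3440382662549/5570676275205 ≈ 0.61759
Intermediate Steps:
-1049347/(-1976991) - 244604/(-2817755) = -1049347*(-1/1976991) - 244604*(-1/2817755) = 1049347/1976991 + 244604/2817755 = 3440382662549/5570676275205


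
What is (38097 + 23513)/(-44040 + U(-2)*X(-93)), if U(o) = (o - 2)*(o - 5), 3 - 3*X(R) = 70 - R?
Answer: -18483/13660 ≈ -1.3531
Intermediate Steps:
X(R) = -67/3 + R/3 (X(R) = 1 - (70 - R)/3 = 1 + (-70/3 + R/3) = -67/3 + R/3)
U(o) = (-5 + o)*(-2 + o) (U(o) = (-2 + o)*(-5 + o) = (-5 + o)*(-2 + o))
(38097 + 23513)/(-44040 + U(-2)*X(-93)) = (38097 + 23513)/(-44040 + (10 + (-2)² - 7*(-2))*(-67/3 + (⅓)*(-93))) = 61610/(-44040 + (10 + 4 + 14)*(-67/3 - 31)) = 61610/(-44040 + 28*(-160/3)) = 61610/(-44040 - 4480/3) = 61610/(-136600/3) = 61610*(-3/136600) = -18483/13660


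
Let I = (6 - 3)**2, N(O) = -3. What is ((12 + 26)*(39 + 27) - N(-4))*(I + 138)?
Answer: 369117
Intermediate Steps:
I = 9 (I = 3**2 = 9)
((12 + 26)*(39 + 27) - N(-4))*(I + 138) = ((12 + 26)*(39 + 27) - 1*(-3))*(9 + 138) = (38*66 + 3)*147 = (2508 + 3)*147 = 2511*147 = 369117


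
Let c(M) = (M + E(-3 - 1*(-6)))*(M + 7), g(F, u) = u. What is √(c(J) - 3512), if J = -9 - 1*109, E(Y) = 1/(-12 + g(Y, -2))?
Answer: √1880410/14 ≈ 97.949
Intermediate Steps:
E(Y) = -1/14 (E(Y) = 1/(-12 - 2) = 1/(-14) = -1/14)
J = -118 (J = -9 - 109 = -118)
c(M) = (7 + M)*(-1/14 + M) (c(M) = (M - 1/14)*(M + 7) = (-1/14 + M)*(7 + M) = (7 + M)*(-1/14 + M))
√(c(J) - 3512) = √((-½ + (-118)² + (97/14)*(-118)) - 3512) = √((-½ + 13924 - 5723/7) - 3512) = √(183483/14 - 3512) = √(134315/14) = √1880410/14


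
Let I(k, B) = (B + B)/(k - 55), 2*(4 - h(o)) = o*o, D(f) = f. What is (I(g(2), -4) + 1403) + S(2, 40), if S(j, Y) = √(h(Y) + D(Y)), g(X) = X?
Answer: 74367/53 + 6*I*√21 ≈ 1403.2 + 27.495*I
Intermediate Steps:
h(o) = 4 - o²/2 (h(o) = 4 - o*o/2 = 4 - o²/2)
S(j, Y) = √(4 + Y - Y²/2) (S(j, Y) = √((4 - Y²/2) + Y) = √(4 + Y - Y²/2))
I(k, B) = 2*B/(-55 + k) (I(k, B) = (2*B)/(-55 + k) = 2*B/(-55 + k))
(I(g(2), -4) + 1403) + S(2, 40) = (2*(-4)/(-55 + 2) + 1403) + √(16 - 2*40² + 4*40)/2 = (2*(-4)/(-53) + 1403) + √(16 - 2*1600 + 160)/2 = (2*(-4)*(-1/53) + 1403) + √(16 - 3200 + 160)/2 = (8/53 + 1403) + √(-3024)/2 = 74367/53 + (12*I*√21)/2 = 74367/53 + 6*I*√21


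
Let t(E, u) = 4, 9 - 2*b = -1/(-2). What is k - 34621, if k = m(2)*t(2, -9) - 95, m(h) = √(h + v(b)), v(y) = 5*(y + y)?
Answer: -34716 + 2*√178 ≈ -34689.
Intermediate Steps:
b = 17/4 (b = 9/2 - (-1)/(2*(-2)) = 9/2 - (-1)*(-1)/(2*2) = 9/2 - ½*½ = 9/2 - ¼ = 17/4 ≈ 4.2500)
v(y) = 10*y (v(y) = 5*(2*y) = 10*y)
m(h) = √(85/2 + h) (m(h) = √(h + 10*(17/4)) = √(h + 85/2) = √(85/2 + h))
k = -95 + 2*√178 (k = (√(170 + 4*2)/2)*4 - 95 = (√(170 + 8)/2)*4 - 95 = (√178/2)*4 - 95 = 2*√178 - 95 = -95 + 2*√178 ≈ -68.317)
k - 34621 = (-95 + 2*√178) - 34621 = -34716 + 2*√178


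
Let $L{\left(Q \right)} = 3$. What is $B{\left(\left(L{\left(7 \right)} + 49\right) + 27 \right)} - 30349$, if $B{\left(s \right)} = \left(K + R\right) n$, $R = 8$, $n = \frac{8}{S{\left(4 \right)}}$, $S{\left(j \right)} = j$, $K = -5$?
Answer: $-30343$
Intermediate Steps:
$n = 2$ ($n = \frac{8}{4} = 8 \cdot \frac{1}{4} = 2$)
$B{\left(s \right)} = 6$ ($B{\left(s \right)} = \left(-5 + 8\right) 2 = 3 \cdot 2 = 6$)
$B{\left(\left(L{\left(7 \right)} + 49\right) + 27 \right)} - 30349 = 6 - 30349 = -30343$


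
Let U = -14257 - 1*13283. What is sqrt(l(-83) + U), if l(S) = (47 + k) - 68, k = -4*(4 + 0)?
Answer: I*sqrt(27577) ≈ 166.06*I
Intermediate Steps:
k = -16 (k = -4*4 = -16)
U = -27540 (U = -14257 - 13283 = -27540)
l(S) = -37 (l(S) = (47 - 16) - 68 = 31 - 68 = -37)
sqrt(l(-83) + U) = sqrt(-37 - 27540) = sqrt(-27577) = I*sqrt(27577)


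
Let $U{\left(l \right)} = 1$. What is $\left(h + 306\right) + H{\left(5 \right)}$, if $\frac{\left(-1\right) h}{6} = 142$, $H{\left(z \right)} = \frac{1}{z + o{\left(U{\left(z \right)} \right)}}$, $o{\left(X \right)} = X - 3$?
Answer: $- \frac{1637}{3} \approx -545.67$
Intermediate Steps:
$o{\left(X \right)} = -3 + X$ ($o{\left(X \right)} = X - 3 = -3 + X$)
$H{\left(z \right)} = \frac{1}{-2 + z}$ ($H{\left(z \right)} = \frac{1}{z + \left(-3 + 1\right)} = \frac{1}{z - 2} = \frac{1}{-2 + z}$)
$h = -852$ ($h = \left(-6\right) 142 = -852$)
$\left(h + 306\right) + H{\left(5 \right)} = \left(-852 + 306\right) + \frac{1}{-2 + 5} = -546 + \frac{1}{3} = - \frac{1637}{3}$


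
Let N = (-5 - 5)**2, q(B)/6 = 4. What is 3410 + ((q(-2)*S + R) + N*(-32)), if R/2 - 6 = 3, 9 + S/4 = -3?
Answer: -924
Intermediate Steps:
S = -48 (S = -36 + 4*(-3) = -36 - 12 = -48)
q(B) = 24 (q(B) = 6*4 = 24)
R = 18 (R = 12 + 2*3 = 12 + 6 = 18)
N = 100 (N = (-10)**2 = 100)
3410 + ((q(-2)*S + R) + N*(-32)) = 3410 + ((24*(-48) + 18) + 100*(-32)) = 3410 + ((-1152 + 18) - 3200) = 3410 + (-1134 - 3200) = 3410 - 4334 = -924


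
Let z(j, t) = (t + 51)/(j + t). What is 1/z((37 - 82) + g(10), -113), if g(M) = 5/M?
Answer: 315/124 ≈ 2.5403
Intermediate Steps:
z(j, t) = (51 + t)/(j + t)
1/z((37 - 82) + g(10), -113) = 1/((51 - 113)/(((37 - 82) + 5/10) - 113)) = 1/(-62/((-45 + 5*(1/10)) - 113)) = 1/(-62/((-45 + 1/2) - 113)) = 1/(-62/(-89/2 - 113)) = 1/(-62/(-315/2)) = 1/(-2/315*(-62)) = 1/(124/315) = 315/124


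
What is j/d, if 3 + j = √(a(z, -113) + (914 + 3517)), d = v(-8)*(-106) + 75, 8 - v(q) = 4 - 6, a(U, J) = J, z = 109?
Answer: 3/985 - √4318/985 ≈ -0.063666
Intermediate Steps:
v(q) = 10 (v(q) = 8 - (4 - 6) = 8 - 1*(-2) = 8 + 2 = 10)
d = -985 (d = 10*(-106) + 75 = -1060 + 75 = -985)
j = -3 + √4318 (j = -3 + √(-113 + (914 + 3517)) = -3 + √(-113 + 4431) = -3 + √4318 ≈ 62.711)
j/d = (-3 + √4318)/(-985) = (-3 + √4318)*(-1/985) = 3/985 - √4318/985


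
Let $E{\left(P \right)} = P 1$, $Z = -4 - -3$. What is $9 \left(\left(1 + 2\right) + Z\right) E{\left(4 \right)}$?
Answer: $72$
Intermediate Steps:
$Z = -1$ ($Z = -4 + 3 = -1$)
$E{\left(P \right)} = P$
$9 \left(\left(1 + 2\right) + Z\right) E{\left(4 \right)} = 9 \left(\left(1 + 2\right) - 1\right) 4 = 9 \left(3 - 1\right) 4 = 9 \cdot 2 \cdot 4 = 18 \cdot 4 = 72$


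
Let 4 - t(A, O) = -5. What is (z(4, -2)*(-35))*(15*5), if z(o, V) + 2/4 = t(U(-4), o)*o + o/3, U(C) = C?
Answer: -193375/2 ≈ -96688.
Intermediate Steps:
t(A, O) = 9 (t(A, O) = 4 - 1*(-5) = 4 + 5 = 9)
z(o, V) = -½ + 28*o/3 (z(o, V) = -½ + (9*o + o/3) = -½ + 28*o/3)
(z(4, -2)*(-35))*(15*5) = ((-½ + (28/3)*4)*(-35))*(15*5) = ((-½ + 112/3)*(-35))*75 = ((221/6)*(-35))*75 = -7735/6*75 = -193375/2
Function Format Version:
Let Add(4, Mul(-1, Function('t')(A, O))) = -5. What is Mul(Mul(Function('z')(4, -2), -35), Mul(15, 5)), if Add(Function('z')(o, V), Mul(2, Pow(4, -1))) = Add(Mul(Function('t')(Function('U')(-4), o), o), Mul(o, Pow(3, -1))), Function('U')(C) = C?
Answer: Rational(-193375, 2) ≈ -96688.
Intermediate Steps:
Function('t')(A, O) = 9 (Function('t')(A, O) = Add(4, Mul(-1, -5)) = Add(4, 5) = 9)
Function('z')(o, V) = Add(Rational(-1, 2), Mul(Rational(28, 3), o)) (Function('z')(o, V) = Add(Rational(-1, 2), Add(Mul(9, o), Mul(o, Pow(3, -1)))) = Add(Rational(-1, 2), Add(Mul(9, o), Mul(o, Rational(1, 3)))) = Add(Rational(-1, 2), Add(Mul(9, o), Mul(Rational(1, 3), o))) = Add(Rational(-1, 2), Mul(Rational(28, 3), o)))
Mul(Mul(Function('z')(4, -2), -35), Mul(15, 5)) = Mul(Mul(Add(Rational(-1, 2), Mul(Rational(28, 3), 4)), -35), Mul(15, 5)) = Mul(Mul(Add(Rational(-1, 2), Rational(112, 3)), -35), 75) = Mul(Mul(Rational(221, 6), -35), 75) = Mul(Rational(-7735, 6), 75) = Rational(-193375, 2)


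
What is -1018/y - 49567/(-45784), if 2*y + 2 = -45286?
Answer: 3012895/2671992 ≈ 1.1276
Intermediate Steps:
y = -22644 (y = -1 + (½)*(-45286) = -1 - 22643 = -22644)
-1018/y - 49567/(-45784) = -1018/(-22644) - 49567/(-45784) = -1018*(-1/22644) - 49567*(-1/45784) = 509/11322 + 511/472 = 3012895/2671992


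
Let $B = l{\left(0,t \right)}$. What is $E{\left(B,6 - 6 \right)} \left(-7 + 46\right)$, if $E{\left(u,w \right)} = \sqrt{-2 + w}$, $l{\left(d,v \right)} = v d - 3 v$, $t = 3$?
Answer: $39 i \sqrt{2} \approx 55.154 i$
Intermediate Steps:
$l{\left(d,v \right)} = - 3 v + d v$ ($l{\left(d,v \right)} = d v - 3 v = - 3 v + d v$)
$B = -9$ ($B = 3 \left(-3 + 0\right) = 3 \left(-3\right) = -9$)
$E{\left(B,6 - 6 \right)} \left(-7 + 46\right) = \sqrt{-2 + \left(6 - 6\right)} \left(-7 + 46\right) = \sqrt{-2 + \left(6 - 6\right)} 39 = \sqrt{-2 + 0} \cdot 39 = \sqrt{-2} \cdot 39 = i \sqrt{2} \cdot 39 = 39 i \sqrt{2}$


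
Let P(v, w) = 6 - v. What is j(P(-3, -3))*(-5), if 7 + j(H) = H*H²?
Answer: -3610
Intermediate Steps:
j(H) = -7 + H³ (j(H) = -7 + H*H² = -7 + H³)
j(P(-3, -3))*(-5) = (-7 + (6 - 1*(-3))³)*(-5) = (-7 + (6 + 3)³)*(-5) = (-7 + 9³)*(-5) = (-7 + 729)*(-5) = 722*(-5) = -3610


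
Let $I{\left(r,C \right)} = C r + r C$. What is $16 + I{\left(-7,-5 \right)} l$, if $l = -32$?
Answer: $-2224$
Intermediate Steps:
$I{\left(r,C \right)} = 2 C r$ ($I{\left(r,C \right)} = C r + C r = 2 C r$)
$16 + I{\left(-7,-5 \right)} l = 16 + 2 \left(-5\right) \left(-7\right) \left(-32\right) = 16 + 70 \left(-32\right) = 16 - 2240 = -2224$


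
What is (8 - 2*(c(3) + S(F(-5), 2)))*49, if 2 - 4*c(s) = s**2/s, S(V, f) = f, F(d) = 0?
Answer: 441/2 ≈ 220.50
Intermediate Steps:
c(s) = 1/2 - s/4 (c(s) = 1/2 - s**2/(4*s) = 1/2 - s/4)
(8 - 2*(c(3) + S(F(-5), 2)))*49 = (8 - 2*((1/2 - 1/4*3) + 2))*49 = (8 - 2*((1/2 - 3/4) + 2))*49 = (8 - 2*(-1/4 + 2))*49 = (8 - 2*7/4)*49 = (8 - 7/2)*49 = (9/2)*49 = 441/2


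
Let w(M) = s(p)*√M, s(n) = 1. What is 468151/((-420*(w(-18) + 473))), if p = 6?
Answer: -221435423/93973740 + 468151*I*√2/31324580 ≈ -2.3564 + 0.021136*I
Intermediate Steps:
w(M) = √M (w(M) = 1*√M = √M)
468151/((-420*(w(-18) + 473))) = 468151/((-420*(√(-18) + 473))) = 468151/((-420*(3*I*√2 + 473))) = 468151/((-420*(473 + 3*I*√2))) = 468151/(-198660 - 1260*I*√2)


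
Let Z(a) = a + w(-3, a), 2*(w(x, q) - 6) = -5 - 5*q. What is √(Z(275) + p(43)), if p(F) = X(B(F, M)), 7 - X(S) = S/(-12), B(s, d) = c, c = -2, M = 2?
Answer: I*√14478/6 ≈ 20.054*I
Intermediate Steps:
B(s, d) = -2
X(S) = 7 + S/12 (X(S) = 7 - S/(-12) = 7 - S*(-1)/12 = 7 - (-1)*S/12 = 7 + S/12)
p(F) = 41/6 (p(F) = 7 + (1/12)*(-2) = 7 - ⅙ = 41/6)
w(x, q) = 7/2 - 5*q/2 (w(x, q) = 6 + (-5 - 5*q)/2 = 6 + (-5/2 - 5*q/2) = 7/2 - 5*q/2)
Z(a) = 7/2 - 3*a/2 (Z(a) = a + (7/2 - 5*a/2) = 7/2 - 3*a/2)
√(Z(275) + p(43)) = √((7/2 - 3/2*275) + 41/6) = √((7/2 - 825/2) + 41/6) = √(-409 + 41/6) = √(-2413/6) = I*√14478/6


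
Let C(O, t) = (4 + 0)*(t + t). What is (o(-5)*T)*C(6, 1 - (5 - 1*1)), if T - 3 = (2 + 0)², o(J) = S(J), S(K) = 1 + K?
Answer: 672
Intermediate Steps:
o(J) = 1 + J
T = 7 (T = 3 + (2 + 0)² = 3 + 2² = 3 + 4 = 7)
C(O, t) = 8*t (C(O, t) = 4*(2*t) = 8*t)
(o(-5)*T)*C(6, 1 - (5 - 1*1)) = ((1 - 5)*7)*(8*(1 - (5 - 1*1))) = (-4*7)*(8*(1 - (5 - 1))) = -224*(1 - 1*4) = -224*(1 - 4) = -224*(-3) = -28*(-24) = 672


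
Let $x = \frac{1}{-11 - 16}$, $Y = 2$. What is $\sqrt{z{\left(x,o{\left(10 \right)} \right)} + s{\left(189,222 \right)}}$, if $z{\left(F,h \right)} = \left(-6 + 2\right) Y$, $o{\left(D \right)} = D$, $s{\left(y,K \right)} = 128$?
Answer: $2 \sqrt{30} \approx 10.954$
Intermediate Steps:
$x = - \frac{1}{27}$ ($x = \frac{1}{-27} = - \frac{1}{27} \approx -0.037037$)
$z{\left(F,h \right)} = -8$ ($z{\left(F,h \right)} = \left(-6 + 2\right) 2 = \left(-4\right) 2 = -8$)
$\sqrt{z{\left(x,o{\left(10 \right)} \right)} + s{\left(189,222 \right)}} = \sqrt{-8 + 128} = \sqrt{120} = 2 \sqrt{30}$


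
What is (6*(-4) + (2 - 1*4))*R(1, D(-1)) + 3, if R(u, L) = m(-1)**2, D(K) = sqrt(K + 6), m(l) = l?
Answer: -23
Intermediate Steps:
D(K) = sqrt(6 + K)
R(u, L) = 1 (R(u, L) = (-1)**2 = 1)
(6*(-4) + (2 - 1*4))*R(1, D(-1)) + 3 = (6*(-4) + (2 - 1*4))*1 + 3 = (-24 + (2 - 4))*1 + 3 = (-24 - 2)*1 + 3 = -26*1 + 3 = -26 + 3 = -23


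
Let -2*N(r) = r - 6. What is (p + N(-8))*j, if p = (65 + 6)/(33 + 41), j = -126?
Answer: -37107/37 ≈ -1002.9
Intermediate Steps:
p = 71/74 ≈ 0.95946
N(r) = 3 - r/2 (N(r) = -(r - 6)/2 = -(-6 + r)/2 = 3 - r/2)
(p + N(-8))*j = (71/74 + (3 - 1/2*(-8)))*(-126) = (71/74 + (3 + 4))*(-126) = (71/74 + 7)*(-126) = (589/74)*(-126) = -37107/37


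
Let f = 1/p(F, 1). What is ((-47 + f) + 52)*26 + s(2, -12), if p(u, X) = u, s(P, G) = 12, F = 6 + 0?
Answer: 439/3 ≈ 146.33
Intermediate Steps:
F = 6
f = 1/6 ≈ 0.16667
((-47 + f) + 52)*26 + s(2, -12) = ((-47 + 1/6) + 52)*26 + 12 = (-281/6 + 52)*26 + 12 = (31/6)*26 + 12 = 403/3 + 12 = 439/3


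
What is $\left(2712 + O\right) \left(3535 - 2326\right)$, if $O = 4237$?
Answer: $8401341$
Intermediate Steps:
$\left(2712 + O\right) \left(3535 - 2326\right) = \left(2712 + 4237\right) \left(3535 - 2326\right) = 6949 \cdot 1209 = 8401341$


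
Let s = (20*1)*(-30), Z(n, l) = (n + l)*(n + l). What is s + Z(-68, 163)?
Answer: 8425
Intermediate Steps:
Z(n, l) = (l + n)² (Z(n, l) = (l + n)*(l + n) = (l + n)²)
s = -600 (s = 20*(-30) = -600)
s + Z(-68, 163) = -600 + (163 - 68)² = -600 + 95² = -600 + 9025 = 8425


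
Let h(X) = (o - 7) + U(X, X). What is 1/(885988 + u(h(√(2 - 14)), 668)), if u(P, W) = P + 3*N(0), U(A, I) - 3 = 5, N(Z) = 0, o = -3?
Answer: 1/885986 ≈ 1.1287e-6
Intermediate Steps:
U(A, I) = 8 (U(A, I) = 3 + 5 = 8)
h(X) = -2 (h(X) = (-3 - 7) + 8 = -10 + 8 = -2)
u(P, W) = P (u(P, W) = P + 3*0 = P + 0 = P)
1/(885988 + u(h(√(2 - 14)), 668)) = 1/(885988 - 2) = 1/885986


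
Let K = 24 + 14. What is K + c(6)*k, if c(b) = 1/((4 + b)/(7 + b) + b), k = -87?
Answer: 2213/88 ≈ 25.148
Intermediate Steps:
K = 38
c(b) = 1/(b + (4 + b)/(7 + b)) (c(b) = 1/((4 + b)/(7 + b) + b) = 1/(b + (4 + b)/(7 + b)))
K + c(6)*k = 38 + ((7 + 6)/(4 + 6² + 8*6))*(-87) = 38 + (13/(4 + 36 + 48))*(-87) = 38 + (13/88)*(-87) = 38 - 1131/88 = 2213/88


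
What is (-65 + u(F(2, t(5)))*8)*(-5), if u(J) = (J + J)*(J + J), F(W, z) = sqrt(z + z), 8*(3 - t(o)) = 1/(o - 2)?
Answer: -1865/3 ≈ -621.67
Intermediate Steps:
t(o) = 3 - 1/(8*(-2 + o)) (t(o) = 3 - 1/(8*(o - 2)) = 3 - 1/(8*(-2 + o)))
F(W, z) = sqrt(2)*sqrt(z) (F(W, z) = sqrt(2*z) = sqrt(2)*sqrt(z))
u(J) = 4*J**2 (u(J) = (2*J)*(2*J) = 4*J**2)
(-65 + u(F(2, t(5)))*8)*(-5) = (-65 + (4*(sqrt(2)*sqrt((-49 + 24*5)/(8*(-2 + 5))))**2)*8)*(-5) = (-65 + (4*(sqrt(2)*sqrt((1/8)*(-49 + 120)/3))**2)*8)*(-5) = (-65 + (4*(sqrt(2)*sqrt((1/8)*(1/3)*71))**2)*8)*(-5) = (-65 + (4*(sqrt(2)*sqrt(71/24))**2)*8)*(-5) = (-65 + (4*(sqrt(2)*(sqrt(426)/12))**2)*8)*(-5) = (-65 + (4*(sqrt(213)/6)**2)*8)*(-5) = (-65 + (4*(71/12))*8)*(-5) = (-65 + (71/3)*8)*(-5) = (-65 + 568/3)*(-5) = (373/3)*(-5) = -1865/3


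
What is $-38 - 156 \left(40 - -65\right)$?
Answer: $-16418$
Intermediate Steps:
$-38 - 156 \left(40 - -65\right) = -38 - 156 \left(40 + 65\right) = -38 - 16380 = -16418$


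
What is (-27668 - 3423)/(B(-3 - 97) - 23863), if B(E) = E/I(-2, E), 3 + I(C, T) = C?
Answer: 31091/23843 ≈ 1.3040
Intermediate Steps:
I(C, T) = -3 + C
B(E) = -E/5 (B(E) = E/(-3 - 2) = E/(-5) = E*(-⅕) = -E/5)
(-27668 - 3423)/(B(-3 - 97) - 23863) = (-27668 - 3423)/(-(-3 - 97)/5 - 23863) = -31091/(-⅕*(-100) - 23863) = -31091/(20 - 23863) = -31091/(-23843) = -31091*(-1/23843) = 31091/23843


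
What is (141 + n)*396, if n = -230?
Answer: -35244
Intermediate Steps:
(141 + n)*396 = (141 - 230)*396 = -89*396 = -35244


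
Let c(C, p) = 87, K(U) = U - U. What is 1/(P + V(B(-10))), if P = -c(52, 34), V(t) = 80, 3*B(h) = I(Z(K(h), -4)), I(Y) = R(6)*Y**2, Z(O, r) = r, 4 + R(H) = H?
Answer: -1/7 ≈ -0.14286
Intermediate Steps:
R(H) = -4 + H
K(U) = 0
I(Y) = 2*Y**2 (I(Y) = (-4 + 6)*Y**2 = 2*Y**2)
B(h) = 32/3 (B(h) = (2*(-4)**2)/3 = (2*16)/3 = (1/3)*32 = 32/3)
P = -87 (P = -1*87 = -87)
1/(P + V(B(-10))) = 1/(-87 + 80) = 1/(-7) = -1/7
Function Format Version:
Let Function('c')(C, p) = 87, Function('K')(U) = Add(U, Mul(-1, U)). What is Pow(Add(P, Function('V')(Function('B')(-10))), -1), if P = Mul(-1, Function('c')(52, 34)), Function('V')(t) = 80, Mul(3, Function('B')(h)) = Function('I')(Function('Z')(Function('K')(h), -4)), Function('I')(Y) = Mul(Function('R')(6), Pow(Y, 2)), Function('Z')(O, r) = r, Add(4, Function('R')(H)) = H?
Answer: Rational(-1, 7) ≈ -0.14286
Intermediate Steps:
Function('R')(H) = Add(-4, H)
Function('K')(U) = 0
Function('I')(Y) = Mul(2, Pow(Y, 2)) (Function('I')(Y) = Mul(Add(-4, 6), Pow(Y, 2)) = Mul(2, Pow(Y, 2)))
Function('B')(h) = Rational(32, 3) (Function('B')(h) = Mul(Rational(1, 3), Mul(2, Pow(-4, 2))) = Mul(Rational(1, 3), Mul(2, 16)) = Mul(Rational(1, 3), 32) = Rational(32, 3))
P = -87 (P = Mul(-1, 87) = -87)
Pow(Add(P, Function('V')(Function('B')(-10))), -1) = Pow(Add(-87, 80), -1) = Pow(-7, -1) = Rational(-1, 7)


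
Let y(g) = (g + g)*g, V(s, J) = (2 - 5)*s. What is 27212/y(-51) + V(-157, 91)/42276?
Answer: 192144109/36653292 ≈ 5.2422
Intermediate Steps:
V(s, J) = -3*s
y(g) = 2*g² (y(g) = (2*g)*g = 2*g²)
27212/y(-51) + V(-157, 91)/42276 = 27212/((2*(-51)²)) - 3*(-157)/42276 = 27212/((2*2601)) + 471*(1/42276) = 27212/5202 + 157/14092 = 27212*(1/5202) + 157/14092 = 13606/2601 + 157/14092 = 192144109/36653292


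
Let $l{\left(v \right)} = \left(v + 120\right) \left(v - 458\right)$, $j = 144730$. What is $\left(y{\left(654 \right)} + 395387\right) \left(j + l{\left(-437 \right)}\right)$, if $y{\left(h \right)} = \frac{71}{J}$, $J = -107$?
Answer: $\frac{18125938984410}{107} \approx 1.694 \cdot 10^{11}$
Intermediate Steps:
$y{\left(h \right)} = - \frac{71}{107}$ ($y{\left(h \right)} = \frac{71}{-107} = 71 \left(- \frac{1}{107}\right) = - \frac{71}{107}$)
$l{\left(v \right)} = \left(-458 + v\right) \left(120 + v\right)$ ($l{\left(v \right)} = \left(120 + v\right) \left(-458 + v\right) = \left(-458 + v\right) \left(120 + v\right)$)
$\left(y{\left(654 \right)} + 395387\right) \left(j + l{\left(-437 \right)}\right) = \left(- \frac{71}{107} + 395387\right) \left(144730 - \left(-92746 - 190969\right)\right) = \frac{42306338 \left(144730 + \left(-54960 + 190969 + 147706\right)\right)}{107} = \frac{42306338 \left(144730 + 283715\right)}{107} = \frac{42306338}{107} \cdot 428445 = \frac{18125938984410}{107}$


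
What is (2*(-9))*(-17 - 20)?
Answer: 666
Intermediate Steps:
(2*(-9))*(-17 - 20) = -18*(-37) = 666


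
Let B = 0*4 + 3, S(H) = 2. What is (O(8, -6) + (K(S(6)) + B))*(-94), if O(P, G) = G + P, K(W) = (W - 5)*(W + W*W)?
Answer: 1222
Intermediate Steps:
K(W) = (-5 + W)*(W + W**2)
B = 3 (B = 0 + 3 = 3)
(O(8, -6) + (K(S(6)) + B))*(-94) = ((-6 + 8) + (2*(-5 + 2**2 - 4*2) + 3))*(-94) = (2 + (2*(-5 + 4 - 8) + 3))*(-94) = (2 + (2*(-9) + 3))*(-94) = (2 + (-18 + 3))*(-94) = (2 - 15)*(-94) = -13*(-94) = 1222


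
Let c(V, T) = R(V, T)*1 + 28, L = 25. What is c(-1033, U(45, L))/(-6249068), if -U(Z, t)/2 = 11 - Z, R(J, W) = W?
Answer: -24/1562267 ≈ -1.5362e-5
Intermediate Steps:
U(Z, t) = -22 + 2*Z (U(Z, t) = -2*(11 - Z) = -22 + 2*Z)
c(V, T) = 28 + T (c(V, T) = T*1 + 28 = T + 28 = 28 + T)
c(-1033, U(45, L))/(-6249068) = (28 + (-22 + 2*45))/(-6249068) = (28 + (-22 + 90))*(-1/6249068) = (28 + 68)*(-1/6249068) = 96*(-1/6249068) = -24/1562267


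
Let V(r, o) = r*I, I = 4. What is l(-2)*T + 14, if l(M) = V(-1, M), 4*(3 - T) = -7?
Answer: -5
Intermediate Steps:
T = 19/4 (T = 3 - 1/4*(-7) = 3 + 7/4 = 19/4 ≈ 4.7500)
V(r, o) = 4*r (V(r, o) = r*4 = 4*r)
l(M) = -4 (l(M) = 4*(-1) = -4)
l(-2)*T + 14 = -4*19/4 + 14 = -19 + 14 = -5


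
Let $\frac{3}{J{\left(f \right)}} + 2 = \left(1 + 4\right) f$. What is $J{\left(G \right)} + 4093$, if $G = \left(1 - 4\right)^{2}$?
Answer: $\frac{176002}{43} \approx 4093.1$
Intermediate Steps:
$G = 9$ ($G = \left(-3\right)^{2} = 9$)
$J{\left(f \right)} = \frac{3}{-2 + 5 f}$ ($J{\left(f \right)} = \frac{3}{-2 + \left(1 + 4\right) f} = \frac{3}{-2 + 5 f}$)
$J{\left(G \right)} + 4093 = \frac{3}{-2 + 5 \cdot 9} + 4093 = \frac{3}{-2 + 45} + 4093 = \frac{3}{43} + 4093 = \frac{176002}{43}$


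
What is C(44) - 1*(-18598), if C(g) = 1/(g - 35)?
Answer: 167383/9 ≈ 18598.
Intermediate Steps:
C(g) = 1/(-35 + g)
C(44) - 1*(-18598) = 1/(-35 + 44) - 1*(-18598) = 1/9 + 18598 = ⅑ + 18598 = 167383/9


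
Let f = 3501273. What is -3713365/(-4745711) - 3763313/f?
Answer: -4858091286898/16616029790103 ≈ -0.29237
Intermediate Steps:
-3713365/(-4745711) - 3763313/f = -3713365/(-4745711) - 3763313/3501273 = -3713365*(-1/4745711) - 3763313*1/3501273 = 3713365/4745711 - 3763313/3501273 = -4858091286898/16616029790103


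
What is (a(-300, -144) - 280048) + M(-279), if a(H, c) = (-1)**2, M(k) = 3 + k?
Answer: -280323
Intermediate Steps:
a(H, c) = 1
(a(-300, -144) - 280048) + M(-279) = (1 - 280048) + (3 - 279) = -280047 - 276 = -280323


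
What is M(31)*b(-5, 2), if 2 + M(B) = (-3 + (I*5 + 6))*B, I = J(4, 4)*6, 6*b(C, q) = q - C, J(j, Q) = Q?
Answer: 26677/6 ≈ 4446.2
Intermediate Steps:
b(C, q) = -C/6 + q/6 (b(C, q) = (q - C)/6 = -C/6 + q/6)
I = 24 (I = 4*6 = 24)
M(B) = -2 + 123*B (M(B) = -2 + (-3 + (24*5 + 6))*B = -2 + (-3 + (120 + 6))*B = -2 + (-3 + 126)*B = -2 + 123*B)
M(31)*b(-5, 2) = (-2 + 123*31)*(-1/6*(-5) + (1/6)*2) = (-2 + 3813)*(5/6 + 1/3) = 3811*(7/6) = 26677/6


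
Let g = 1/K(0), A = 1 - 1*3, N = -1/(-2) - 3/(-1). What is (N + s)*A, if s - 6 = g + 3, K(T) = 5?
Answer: -127/5 ≈ -25.400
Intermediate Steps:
N = 7/2 (N = -1*(-½) - 3*(-1) = ½ + 3 = 7/2 ≈ 3.5000)
A = -2 (A = 1 - 3 = -2)
g = ⅕ (g = 1/5 = 1*(⅕) = ⅕ ≈ 0.20000)
s = 46/5 (s = 6 + (⅕ + 3) = 6 + 16/5 = 46/5 ≈ 9.2000)
(N + s)*A = (7/2 + 46/5)*(-2) = (127/10)*(-2) = -127/5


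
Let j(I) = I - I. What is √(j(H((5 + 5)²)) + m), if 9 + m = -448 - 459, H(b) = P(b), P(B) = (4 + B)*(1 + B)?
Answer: 2*I*√229 ≈ 30.266*I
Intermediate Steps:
P(B) = (1 + B)*(4 + B)
H(b) = 4 + b² + 5*b
j(I) = 0
m = -916 (m = -9 + (-448 - 459) = -9 - 907 = -916)
√(j(H((5 + 5)²)) + m) = √(0 - 916) = √(-916) = 2*I*√229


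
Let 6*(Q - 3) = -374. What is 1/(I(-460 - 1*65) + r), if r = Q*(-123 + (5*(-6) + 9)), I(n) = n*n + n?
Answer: 1/283644 ≈ 3.5255e-6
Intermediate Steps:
Q = -178/3 (Q = 3 + (⅙)*(-374) = 3 - 187/3 = -178/3 ≈ -59.333)
I(n) = n + n² (I(n) = n² + n = n + n²)
r = 8544 (r = -178*(-123 + (5*(-6) + 9))/3 = -178*(-123 + (-30 + 9))/3 = -178*(-123 - 21)/3 = -178/3*(-144) = 8544)
1/(I(-460 - 1*65) + r) = 1/((-460 - 1*65)*(1 + (-460 - 1*65)) + 8544) = 1/((-460 - 65)*(1 + (-460 - 65)) + 8544) = 1/(-525*(1 - 525) + 8544) = 1/(-525*(-524) + 8544) = 1/(275100 + 8544) = 1/283644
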